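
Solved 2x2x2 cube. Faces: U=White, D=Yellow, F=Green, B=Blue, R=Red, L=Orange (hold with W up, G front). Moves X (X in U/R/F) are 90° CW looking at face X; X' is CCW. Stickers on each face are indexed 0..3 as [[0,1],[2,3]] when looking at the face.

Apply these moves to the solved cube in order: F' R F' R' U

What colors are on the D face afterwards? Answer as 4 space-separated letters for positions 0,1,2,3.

After move 1 (F'): F=GGGG U=WWRR R=YRYR D=OOYY L=OWOW
After move 2 (R): R=YYRR U=WGRG F=GOGY D=OBYB B=RBWB
After move 3 (F'): F=OYGG U=WGYR R=BYOR D=WWYB L=OGOR
After move 4 (R'): R=YRBO U=WWYR F=OGGR D=WYYG B=BBWB
After move 5 (U): U=YWRW F=YRGR R=BBBO B=OGWB L=OGOR
Query: D face = WYYG

Answer: W Y Y G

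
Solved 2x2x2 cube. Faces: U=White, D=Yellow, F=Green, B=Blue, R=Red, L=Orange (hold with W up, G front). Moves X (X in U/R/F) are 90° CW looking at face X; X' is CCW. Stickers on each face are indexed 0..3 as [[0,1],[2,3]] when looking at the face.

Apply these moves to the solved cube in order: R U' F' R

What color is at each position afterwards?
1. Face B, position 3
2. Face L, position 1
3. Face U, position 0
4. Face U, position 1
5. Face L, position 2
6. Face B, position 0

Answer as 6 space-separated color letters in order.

Answer: B W G Y O R

Derivation:
After move 1 (R): R=RRRR U=WGWG F=GYGY D=YBYB B=WBWB
After move 2 (U'): U=GGWW F=OOGY R=GYRR B=RRWB L=WBOO
After move 3 (F'): F=OYOG U=GGGR R=BYYR D=BOYB L=WWOW
After move 4 (R): R=YBRY U=GYGG F=OOOB D=BWYR B=RRGB
Query 1: B[3] = B
Query 2: L[1] = W
Query 3: U[0] = G
Query 4: U[1] = Y
Query 5: L[2] = O
Query 6: B[0] = R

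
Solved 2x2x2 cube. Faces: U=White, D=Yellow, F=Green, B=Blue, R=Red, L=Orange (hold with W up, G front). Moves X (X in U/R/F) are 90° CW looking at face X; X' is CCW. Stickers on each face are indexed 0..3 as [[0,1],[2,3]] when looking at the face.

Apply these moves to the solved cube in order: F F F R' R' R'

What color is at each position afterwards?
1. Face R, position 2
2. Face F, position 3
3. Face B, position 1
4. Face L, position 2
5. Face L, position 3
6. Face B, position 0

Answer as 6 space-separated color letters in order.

Answer: R Y B O W R

Derivation:
After move 1 (F): F=GGGG U=WWOO R=WRWR D=RRYY L=OYOY
After move 2 (F): F=GGGG U=WWYY R=OROR D=WWYY L=OROR
After move 3 (F): F=GGGG U=WWRR R=YRYR D=OOYY L=OWOW
After move 4 (R'): R=RRYY U=WBRB F=GWGR D=OGYG B=YBOB
After move 5 (R'): R=RYRY U=WORY F=GBGB D=OWYR B=GBGB
After move 6 (R'): R=YYRR U=WGRG F=GOGY D=OBYB B=RBWB
Query 1: R[2] = R
Query 2: F[3] = Y
Query 3: B[1] = B
Query 4: L[2] = O
Query 5: L[3] = W
Query 6: B[0] = R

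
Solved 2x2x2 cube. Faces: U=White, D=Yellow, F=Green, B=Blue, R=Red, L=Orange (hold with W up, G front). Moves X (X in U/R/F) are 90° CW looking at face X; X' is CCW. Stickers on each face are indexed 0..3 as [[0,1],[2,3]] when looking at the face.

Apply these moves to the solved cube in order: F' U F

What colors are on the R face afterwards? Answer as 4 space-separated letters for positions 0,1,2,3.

Answer: R B W R

Derivation:
After move 1 (F'): F=GGGG U=WWRR R=YRYR D=OOYY L=OWOW
After move 2 (U): U=RWRW F=YRGG R=BBYR B=OWBB L=GGOW
After move 3 (F): F=GYGR U=RWWG R=RBWR D=YBYY L=GOOO
Query: R face = RBWR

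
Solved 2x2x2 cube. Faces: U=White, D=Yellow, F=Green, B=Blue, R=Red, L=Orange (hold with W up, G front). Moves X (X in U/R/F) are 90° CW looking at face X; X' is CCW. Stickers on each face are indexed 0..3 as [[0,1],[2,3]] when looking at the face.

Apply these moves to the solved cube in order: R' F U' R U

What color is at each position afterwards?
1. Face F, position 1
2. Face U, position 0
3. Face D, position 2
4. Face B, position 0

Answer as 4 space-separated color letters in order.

After move 1 (R'): R=RRRR U=WBWB F=GWGW D=YGYG B=YBYB
After move 2 (F): F=GGWW U=WBOO R=WRBR D=RRYG L=OYOG
After move 3 (U'): U=BOWO F=OYWW R=GGBR B=WRYB L=YBOG
After move 4 (R): R=BGRG U=BYWW F=ORWG D=RYYW B=OROB
After move 5 (U): U=WBWY F=BGWG R=ORRG B=YBOB L=OROG
Query 1: F[1] = G
Query 2: U[0] = W
Query 3: D[2] = Y
Query 4: B[0] = Y

Answer: G W Y Y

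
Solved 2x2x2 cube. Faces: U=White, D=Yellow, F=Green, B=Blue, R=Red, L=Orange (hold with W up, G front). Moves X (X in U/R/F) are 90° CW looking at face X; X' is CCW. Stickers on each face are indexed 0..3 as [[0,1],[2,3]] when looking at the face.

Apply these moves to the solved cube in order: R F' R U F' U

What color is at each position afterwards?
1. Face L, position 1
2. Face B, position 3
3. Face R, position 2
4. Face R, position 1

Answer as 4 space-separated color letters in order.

After move 1 (R): R=RRRR U=WGWG F=GYGY D=YBYB B=WBWB
After move 2 (F'): F=YYGG U=WGRR R=BRYR D=OOYB L=OGOW
After move 3 (R): R=YBRR U=WYRG F=YOGB D=OWYW B=RBGB
After move 4 (U): U=RWGY F=YBGB R=RBRR B=OGGB L=YOOW
After move 5 (F'): F=BBYG U=RWRR R=WBOR D=OWYW L=YYOG
After move 6 (U): U=RRRW F=WBYG R=OGOR B=YYGB L=BBOG
Query 1: L[1] = B
Query 2: B[3] = B
Query 3: R[2] = O
Query 4: R[1] = G

Answer: B B O G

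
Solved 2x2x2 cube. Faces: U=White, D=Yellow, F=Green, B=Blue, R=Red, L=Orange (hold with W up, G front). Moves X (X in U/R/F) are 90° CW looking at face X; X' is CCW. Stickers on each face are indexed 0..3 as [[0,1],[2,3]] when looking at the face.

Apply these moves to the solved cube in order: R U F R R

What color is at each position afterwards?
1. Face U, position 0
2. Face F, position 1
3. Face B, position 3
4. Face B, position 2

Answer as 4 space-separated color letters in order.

Answer: W W B R

Derivation:
After move 1 (R): R=RRRR U=WGWG F=GYGY D=YBYB B=WBWB
After move 2 (U): U=WWGG F=RRGY R=WBRR B=OOWB L=GYOO
After move 3 (F): F=GRYR U=WWOY R=GBGR D=RWYB L=GYOB
After move 4 (R): R=GGRB U=WROR F=GWYB D=RWYO B=YOWB
After move 5 (R): R=RGBG U=WWOB F=GWYO D=RWYY B=RORB
Query 1: U[0] = W
Query 2: F[1] = W
Query 3: B[3] = B
Query 4: B[2] = R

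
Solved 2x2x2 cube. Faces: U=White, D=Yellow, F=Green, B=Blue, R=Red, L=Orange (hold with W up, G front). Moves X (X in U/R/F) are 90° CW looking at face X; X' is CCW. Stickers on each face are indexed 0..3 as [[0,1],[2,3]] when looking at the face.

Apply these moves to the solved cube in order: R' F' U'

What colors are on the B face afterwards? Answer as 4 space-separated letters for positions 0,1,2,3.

Answer: G R Y B

Derivation:
After move 1 (R'): R=RRRR U=WBWB F=GWGW D=YGYG B=YBYB
After move 2 (F'): F=WWGG U=WBRR R=GRYR D=OOYG L=OBOW
After move 3 (U'): U=BRWR F=OBGG R=WWYR B=GRYB L=YBOW
Query: B face = GRYB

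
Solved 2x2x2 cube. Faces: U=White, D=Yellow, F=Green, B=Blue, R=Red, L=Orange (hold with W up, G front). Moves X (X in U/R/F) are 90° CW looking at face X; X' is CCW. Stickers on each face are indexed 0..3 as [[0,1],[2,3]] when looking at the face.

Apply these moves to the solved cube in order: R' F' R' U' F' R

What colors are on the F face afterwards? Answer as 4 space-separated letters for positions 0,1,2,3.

Answer: B W O G

Derivation:
After move 1 (R'): R=RRRR U=WBWB F=GWGW D=YGYG B=YBYB
After move 2 (F'): F=WWGG U=WBRR R=GRYR D=OOYG L=OBOW
After move 3 (R'): R=RRGY U=WYRY F=WBGR D=OWYG B=GBOB
After move 4 (U'): U=YYWR F=OBGR R=WBGY B=RROB L=GBOW
After move 5 (F'): F=BROG U=YYWG R=WBOY D=BWYG L=GROW
After move 6 (R): R=OWYB U=YRWG F=BWOG D=BOYR B=GRYB
Query: F face = BWOG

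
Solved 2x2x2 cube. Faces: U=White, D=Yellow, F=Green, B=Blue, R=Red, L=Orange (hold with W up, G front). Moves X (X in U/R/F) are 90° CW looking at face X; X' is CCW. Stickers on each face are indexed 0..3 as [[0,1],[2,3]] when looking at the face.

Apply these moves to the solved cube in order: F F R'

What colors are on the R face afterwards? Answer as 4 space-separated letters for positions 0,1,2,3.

Answer: R R O O

Derivation:
After move 1 (F): F=GGGG U=WWOO R=WRWR D=RRYY L=OYOY
After move 2 (F): F=GGGG U=WWYY R=OROR D=WWYY L=OROR
After move 3 (R'): R=RROO U=WBYB F=GWGY D=WGYG B=YBWB
Query: R face = RROO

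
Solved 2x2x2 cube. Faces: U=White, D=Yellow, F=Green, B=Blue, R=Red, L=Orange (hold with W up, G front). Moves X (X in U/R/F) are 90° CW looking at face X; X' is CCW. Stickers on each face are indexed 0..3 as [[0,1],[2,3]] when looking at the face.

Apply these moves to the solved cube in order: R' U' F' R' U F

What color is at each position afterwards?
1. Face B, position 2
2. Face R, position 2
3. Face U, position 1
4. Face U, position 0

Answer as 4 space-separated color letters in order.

Answer: O Y B G

Derivation:
After move 1 (R'): R=RRRR U=WBWB F=GWGW D=YGYG B=YBYB
After move 2 (U'): U=BBWW F=OOGW R=GWRR B=RRYB L=YBOO
After move 3 (F'): F=OWOG U=BBGR R=GWYR D=BOYG L=YWOW
After move 4 (R'): R=WRGY U=BYGR F=OBOR D=BWYG B=GROB
After move 5 (U): U=GBRY F=WROR R=GRGY B=YWOB L=OBOW
After move 6 (F): F=OWRR U=GBWB R=RRYY D=GGYG L=OBOW
Query 1: B[2] = O
Query 2: R[2] = Y
Query 3: U[1] = B
Query 4: U[0] = G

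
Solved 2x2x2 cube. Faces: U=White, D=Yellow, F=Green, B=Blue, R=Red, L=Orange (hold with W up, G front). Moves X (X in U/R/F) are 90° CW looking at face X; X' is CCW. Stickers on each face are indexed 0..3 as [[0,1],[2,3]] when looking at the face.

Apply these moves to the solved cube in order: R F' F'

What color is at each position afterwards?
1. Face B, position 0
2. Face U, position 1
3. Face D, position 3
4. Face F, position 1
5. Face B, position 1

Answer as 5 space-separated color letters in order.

Answer: W G B G B

Derivation:
After move 1 (R): R=RRRR U=WGWG F=GYGY D=YBYB B=WBWB
After move 2 (F'): F=YYGG U=WGRR R=BRYR D=OOYB L=OGOW
After move 3 (F'): F=YGYG U=WGBY R=OROR D=GWYB L=OROR
Query 1: B[0] = W
Query 2: U[1] = G
Query 3: D[3] = B
Query 4: F[1] = G
Query 5: B[1] = B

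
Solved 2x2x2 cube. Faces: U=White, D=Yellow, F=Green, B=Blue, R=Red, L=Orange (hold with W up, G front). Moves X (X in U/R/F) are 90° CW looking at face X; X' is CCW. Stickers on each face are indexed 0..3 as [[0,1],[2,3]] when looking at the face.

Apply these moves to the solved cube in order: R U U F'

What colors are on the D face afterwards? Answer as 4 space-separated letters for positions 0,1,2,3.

After move 1 (R): R=RRRR U=WGWG F=GYGY D=YBYB B=WBWB
After move 2 (U): U=WWGG F=RRGY R=WBRR B=OOWB L=GYOO
After move 3 (U): U=GWGW F=WBGY R=OORR B=GYWB L=RROO
After move 4 (F'): F=BYWG U=GWOR R=BOYR D=ROYB L=RWOG
Query: D face = ROYB

Answer: R O Y B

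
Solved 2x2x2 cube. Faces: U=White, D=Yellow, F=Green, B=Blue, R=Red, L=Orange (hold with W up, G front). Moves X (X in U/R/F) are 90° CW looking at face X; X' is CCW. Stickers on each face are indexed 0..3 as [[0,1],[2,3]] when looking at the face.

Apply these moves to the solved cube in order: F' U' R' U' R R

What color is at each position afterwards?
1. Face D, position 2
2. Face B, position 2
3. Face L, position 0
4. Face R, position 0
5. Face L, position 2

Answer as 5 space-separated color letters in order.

Answer: Y B Y Y O

Derivation:
After move 1 (F'): F=GGGG U=WWRR R=YRYR D=OOYY L=OWOW
After move 2 (U'): U=WRWR F=OWGG R=GGYR B=YRBB L=BBOW
After move 3 (R'): R=GRGY U=WBWY F=ORGR D=OWYG B=YROB
After move 4 (U'): U=BYWW F=BBGR R=ORGY B=GROB L=YROW
After move 5 (R): R=GOYR U=BBWR F=BWGG D=OOYG B=WRYB
After move 6 (R): R=YGRO U=BWWG F=BOGG D=OYYW B=RRBB
Query 1: D[2] = Y
Query 2: B[2] = B
Query 3: L[0] = Y
Query 4: R[0] = Y
Query 5: L[2] = O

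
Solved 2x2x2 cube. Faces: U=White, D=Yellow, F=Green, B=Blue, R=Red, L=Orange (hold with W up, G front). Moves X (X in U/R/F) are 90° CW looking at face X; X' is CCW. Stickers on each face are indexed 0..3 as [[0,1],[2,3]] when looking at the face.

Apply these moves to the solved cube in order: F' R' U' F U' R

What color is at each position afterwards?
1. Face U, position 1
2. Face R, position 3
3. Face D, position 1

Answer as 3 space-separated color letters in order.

After move 1 (F'): F=GGGG U=WWRR R=YRYR D=OOYY L=OWOW
After move 2 (R'): R=RRYY U=WBRB F=GWGR D=OGYG B=YBOB
After move 3 (U'): U=BBWR F=OWGR R=GWYY B=RROB L=YBOW
After move 4 (F): F=GORW U=BBWB R=WWRY D=YGYG L=YOOG
After move 5 (U'): U=BBBW F=YORW R=GORY B=WWOB L=RROG
After move 6 (R): R=RGYO U=BOBW F=YGRG D=YOYW B=WWBB
Query 1: U[1] = O
Query 2: R[3] = O
Query 3: D[1] = O

Answer: O O O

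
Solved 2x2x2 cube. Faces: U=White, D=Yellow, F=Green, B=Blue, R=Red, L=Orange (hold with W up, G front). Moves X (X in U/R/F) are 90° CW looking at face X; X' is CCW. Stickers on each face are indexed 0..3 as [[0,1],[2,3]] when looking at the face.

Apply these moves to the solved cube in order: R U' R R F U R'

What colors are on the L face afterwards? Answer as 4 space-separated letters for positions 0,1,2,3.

After move 1 (R): R=RRRR U=WGWG F=GYGY D=YBYB B=WBWB
After move 2 (U'): U=GGWW F=OOGY R=GYRR B=RRWB L=WBOO
After move 3 (R): R=RGRY U=GOWY F=OBGB D=YWYR B=WRGB
After move 4 (R): R=RRYG U=GBWB F=OWGR D=YGYW B=YROB
After move 5 (F): F=GORW U=GBOB R=WRBG D=YRYW L=WYOG
After move 6 (U): U=OGBB F=WRRW R=YRBG B=WYOB L=GOOG
After move 7 (R'): R=RGYB U=OOBW F=WGRB D=YRYW B=WYRB
Query: L face = GOOG

Answer: G O O G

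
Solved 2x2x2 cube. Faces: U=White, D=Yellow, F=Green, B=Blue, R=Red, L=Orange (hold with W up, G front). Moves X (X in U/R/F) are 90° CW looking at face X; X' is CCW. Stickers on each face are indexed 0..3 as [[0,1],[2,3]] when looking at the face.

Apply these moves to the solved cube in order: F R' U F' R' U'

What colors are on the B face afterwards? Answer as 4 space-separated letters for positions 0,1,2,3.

After move 1 (F): F=GGGG U=WWOO R=WRWR D=RRYY L=OYOY
After move 2 (R'): R=RRWW U=WBOB F=GWGO D=RGYG B=YBRB
After move 3 (U): U=OWBB F=RRGO R=YBWW B=OYRB L=GWOY
After move 4 (F'): F=RORG U=OWYW R=GBRW D=WYYG L=GBOB
After move 5 (R'): R=BWGR U=ORYO F=RWRW D=WOYG B=GYYB
After move 6 (U'): U=ROOY F=GBRW R=RWGR B=BWYB L=GYOB
Query: B face = BWYB

Answer: B W Y B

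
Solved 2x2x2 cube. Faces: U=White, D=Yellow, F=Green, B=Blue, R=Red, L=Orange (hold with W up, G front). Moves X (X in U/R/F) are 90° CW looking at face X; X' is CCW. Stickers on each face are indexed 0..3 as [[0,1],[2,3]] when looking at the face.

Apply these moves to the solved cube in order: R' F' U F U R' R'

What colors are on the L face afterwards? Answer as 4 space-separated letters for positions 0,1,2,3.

Answer: G G O O

Derivation:
After move 1 (R'): R=RRRR U=WBWB F=GWGW D=YGYG B=YBYB
After move 2 (F'): F=WWGG U=WBRR R=GRYR D=OOYG L=OBOW
After move 3 (U): U=RWRB F=GRGG R=YBYR B=OBYB L=WWOW
After move 4 (F): F=GGGR U=RWWW R=RBBR D=YYYG L=WOOO
After move 5 (U): U=WRWW F=RBGR R=OBBR B=WOYB L=GGOO
After move 6 (R'): R=BROB U=WYWW F=RRGW D=YBYR B=GOYB
After move 7 (R'): R=RBBO U=WYWG F=RYGW D=YRYW B=ROBB
Query: L face = GGOO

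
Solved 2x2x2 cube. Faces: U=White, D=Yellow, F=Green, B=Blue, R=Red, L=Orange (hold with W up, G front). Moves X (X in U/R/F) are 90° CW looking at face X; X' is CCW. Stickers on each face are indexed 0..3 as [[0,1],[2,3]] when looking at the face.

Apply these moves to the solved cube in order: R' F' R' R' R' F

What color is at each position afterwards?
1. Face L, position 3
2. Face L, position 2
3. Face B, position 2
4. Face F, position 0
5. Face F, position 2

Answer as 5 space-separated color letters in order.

Answer: Y O B G G

Derivation:
After move 1 (R'): R=RRRR U=WBWB F=GWGW D=YGYG B=YBYB
After move 2 (F'): F=WWGG U=WBRR R=GRYR D=OOYG L=OBOW
After move 3 (R'): R=RRGY U=WYRY F=WBGR D=OWYG B=GBOB
After move 4 (R'): R=RYRG U=WORG F=WYGY D=OBYR B=GBWB
After move 5 (R'): R=YGRR U=WWRG F=WOGG D=OYYY B=RBBB
After move 6 (F): F=GWGO U=WWWB R=RGGR D=RYYY L=OOOY
Query 1: L[3] = Y
Query 2: L[2] = O
Query 3: B[2] = B
Query 4: F[0] = G
Query 5: F[2] = G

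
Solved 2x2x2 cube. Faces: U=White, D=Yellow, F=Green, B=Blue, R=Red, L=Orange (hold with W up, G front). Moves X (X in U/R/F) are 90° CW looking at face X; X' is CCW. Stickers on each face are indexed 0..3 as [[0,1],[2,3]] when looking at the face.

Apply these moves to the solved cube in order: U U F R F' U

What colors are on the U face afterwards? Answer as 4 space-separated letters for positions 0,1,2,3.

Answer: W W R B

Derivation:
After move 1 (U): U=WWWW F=RRGG R=BBRR B=OOBB L=GGOO
After move 2 (U): U=WWWW F=BBGG R=OORR B=GGBB L=RROO
After move 3 (F): F=GBGB U=WWOR R=WOWR D=ROYY L=RYOY
After move 4 (R): R=WWRO U=WBOB F=GOGY D=RBYG B=RGWB
After move 5 (F'): F=OYGG U=WBWR R=BWRO D=YYYG L=RBOO
After move 6 (U): U=WWRB F=BWGG R=RGRO B=RBWB L=OYOO
Query: U face = WWRB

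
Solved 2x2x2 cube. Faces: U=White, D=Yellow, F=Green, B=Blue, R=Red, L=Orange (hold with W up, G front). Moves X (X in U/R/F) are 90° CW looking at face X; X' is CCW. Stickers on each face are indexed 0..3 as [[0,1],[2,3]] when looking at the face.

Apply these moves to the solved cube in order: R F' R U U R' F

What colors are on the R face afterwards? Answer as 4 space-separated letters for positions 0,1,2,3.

After move 1 (R): R=RRRR U=WGWG F=GYGY D=YBYB B=WBWB
After move 2 (F'): F=YYGG U=WGRR R=BRYR D=OOYB L=OGOW
After move 3 (R): R=YBRR U=WYRG F=YOGB D=OWYW B=RBGB
After move 4 (U): U=RWGY F=YBGB R=RBRR B=OGGB L=YOOW
After move 5 (U): U=GRYW F=RBGB R=OGRR B=YOGB L=YBOW
After move 6 (R'): R=GROR U=GGYY F=RRGW D=OBYB B=WOWB
After move 7 (F): F=GRWR U=GGWB R=YRYR D=OGYB L=YOOB
Query: R face = YRYR

Answer: Y R Y R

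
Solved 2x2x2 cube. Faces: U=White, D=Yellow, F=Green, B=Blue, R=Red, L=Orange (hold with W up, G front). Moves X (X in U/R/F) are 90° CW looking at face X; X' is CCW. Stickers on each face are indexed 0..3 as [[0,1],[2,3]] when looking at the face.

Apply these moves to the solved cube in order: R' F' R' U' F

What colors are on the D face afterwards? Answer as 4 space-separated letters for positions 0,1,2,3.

After move 1 (R'): R=RRRR U=WBWB F=GWGW D=YGYG B=YBYB
After move 2 (F'): F=WWGG U=WBRR R=GRYR D=OOYG L=OBOW
After move 3 (R'): R=RRGY U=WYRY F=WBGR D=OWYG B=GBOB
After move 4 (U'): U=YYWR F=OBGR R=WBGY B=RROB L=GBOW
After move 5 (F): F=GORB U=YYWB R=WBRY D=GWYG L=GOOW
Query: D face = GWYG

Answer: G W Y G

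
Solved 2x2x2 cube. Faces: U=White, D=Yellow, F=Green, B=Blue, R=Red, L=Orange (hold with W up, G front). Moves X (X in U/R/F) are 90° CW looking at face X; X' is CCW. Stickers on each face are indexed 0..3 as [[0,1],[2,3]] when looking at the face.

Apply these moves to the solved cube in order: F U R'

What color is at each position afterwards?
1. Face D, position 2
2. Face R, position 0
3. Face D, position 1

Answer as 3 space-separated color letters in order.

After move 1 (F): F=GGGG U=WWOO R=WRWR D=RRYY L=OYOY
After move 2 (U): U=OWOW F=WRGG R=BBWR B=OYBB L=GGOY
After move 3 (R'): R=BRBW U=OBOO F=WWGW D=RRYG B=YYRB
Query 1: D[2] = Y
Query 2: R[0] = B
Query 3: D[1] = R

Answer: Y B R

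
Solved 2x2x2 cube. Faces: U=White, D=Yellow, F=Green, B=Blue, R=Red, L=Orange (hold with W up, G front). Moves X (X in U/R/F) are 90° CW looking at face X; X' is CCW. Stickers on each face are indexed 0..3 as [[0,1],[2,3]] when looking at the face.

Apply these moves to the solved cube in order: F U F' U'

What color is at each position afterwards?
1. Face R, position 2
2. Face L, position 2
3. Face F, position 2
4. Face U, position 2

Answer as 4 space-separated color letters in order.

After move 1 (F): F=GGGG U=WWOO R=WRWR D=RRYY L=OYOY
After move 2 (U): U=OWOW F=WRGG R=BBWR B=OYBB L=GGOY
After move 3 (F'): F=RGWG U=OWBW R=RBRR D=GYYY L=GWOO
After move 4 (U'): U=WWOB F=GWWG R=RGRR B=RBBB L=OYOO
Query 1: R[2] = R
Query 2: L[2] = O
Query 3: F[2] = W
Query 4: U[2] = O

Answer: R O W O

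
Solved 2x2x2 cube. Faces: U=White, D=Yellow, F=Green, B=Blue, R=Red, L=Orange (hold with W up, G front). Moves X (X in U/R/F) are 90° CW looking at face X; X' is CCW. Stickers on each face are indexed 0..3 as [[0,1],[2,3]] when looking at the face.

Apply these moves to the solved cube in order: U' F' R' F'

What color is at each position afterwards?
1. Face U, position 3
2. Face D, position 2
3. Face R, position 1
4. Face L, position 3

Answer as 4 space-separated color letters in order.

After move 1 (U'): U=WWWW F=OOGG R=GGRR B=RRBB L=BBOO
After move 2 (F'): F=OGOG U=WWGR R=YGYR D=BOYY L=BWOW
After move 3 (R'): R=GRYY U=WBGR F=OWOR D=BGYG B=YROB
After move 4 (F'): F=WROO U=WBGY R=GRBY D=WWYG L=BROG
Query 1: U[3] = Y
Query 2: D[2] = Y
Query 3: R[1] = R
Query 4: L[3] = G

Answer: Y Y R G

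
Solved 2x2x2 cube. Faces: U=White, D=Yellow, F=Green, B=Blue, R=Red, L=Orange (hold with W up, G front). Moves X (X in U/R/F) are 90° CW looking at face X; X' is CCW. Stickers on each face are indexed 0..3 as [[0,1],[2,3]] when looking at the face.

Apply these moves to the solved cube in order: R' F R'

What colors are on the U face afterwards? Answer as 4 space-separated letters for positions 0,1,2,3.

Answer: W Y O Y

Derivation:
After move 1 (R'): R=RRRR U=WBWB F=GWGW D=YGYG B=YBYB
After move 2 (F): F=GGWW U=WBOO R=WRBR D=RRYG L=OYOG
After move 3 (R'): R=RRWB U=WYOY F=GBWO D=RGYW B=GBRB
Query: U face = WYOY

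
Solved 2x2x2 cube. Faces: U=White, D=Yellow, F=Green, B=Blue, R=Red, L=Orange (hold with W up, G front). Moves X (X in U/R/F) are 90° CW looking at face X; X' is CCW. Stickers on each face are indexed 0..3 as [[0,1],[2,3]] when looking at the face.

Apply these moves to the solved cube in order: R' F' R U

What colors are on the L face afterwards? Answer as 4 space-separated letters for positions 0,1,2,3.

Answer: W O O W

Derivation:
After move 1 (R'): R=RRRR U=WBWB F=GWGW D=YGYG B=YBYB
After move 2 (F'): F=WWGG U=WBRR R=GRYR D=OOYG L=OBOW
After move 3 (R): R=YGRR U=WWRG F=WOGG D=OYYY B=RBBB
After move 4 (U): U=RWGW F=YGGG R=RBRR B=OBBB L=WOOW
Query: L face = WOOW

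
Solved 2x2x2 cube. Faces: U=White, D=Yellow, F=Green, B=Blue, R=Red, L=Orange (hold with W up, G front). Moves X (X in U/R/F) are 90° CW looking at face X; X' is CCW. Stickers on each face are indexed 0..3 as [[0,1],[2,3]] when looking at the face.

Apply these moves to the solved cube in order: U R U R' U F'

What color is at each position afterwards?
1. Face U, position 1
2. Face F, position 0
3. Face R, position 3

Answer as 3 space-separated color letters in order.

Answer: W B R

Derivation:
After move 1 (U): U=WWWW F=RRGG R=BBRR B=OOBB L=GGOO
After move 2 (R): R=RBRB U=WRWG F=RYGY D=YBYO B=WOWB
After move 3 (U): U=WWGR F=RBGY R=WORB B=GGWB L=RYOO
After move 4 (R'): R=OBWR U=WWGG F=RWGR D=YBYY B=OGBB
After move 5 (U): U=GWGW F=OBGR R=OGWR B=RYBB L=RWOO
After move 6 (F'): F=BROG U=GWOW R=BGYR D=WOYY L=RWOG
Query 1: U[1] = W
Query 2: F[0] = B
Query 3: R[3] = R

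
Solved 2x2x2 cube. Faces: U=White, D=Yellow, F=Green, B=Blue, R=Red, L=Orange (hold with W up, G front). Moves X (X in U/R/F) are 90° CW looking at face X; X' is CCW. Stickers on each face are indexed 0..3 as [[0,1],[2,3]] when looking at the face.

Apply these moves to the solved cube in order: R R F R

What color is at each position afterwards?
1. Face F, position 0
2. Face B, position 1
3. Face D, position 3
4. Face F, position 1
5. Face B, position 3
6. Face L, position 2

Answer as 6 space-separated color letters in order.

After move 1 (R): R=RRRR U=WGWG F=GYGY D=YBYB B=WBWB
After move 2 (R): R=RRRR U=WYWY F=GBGB D=YWYW B=GBGB
After move 3 (F): F=GGBB U=WYOO R=WRYR D=RRYW L=OYOW
After move 4 (R): R=YWRR U=WGOB F=GRBW D=RGYG B=OBYB
Query 1: F[0] = G
Query 2: B[1] = B
Query 3: D[3] = G
Query 4: F[1] = R
Query 5: B[3] = B
Query 6: L[2] = O

Answer: G B G R B O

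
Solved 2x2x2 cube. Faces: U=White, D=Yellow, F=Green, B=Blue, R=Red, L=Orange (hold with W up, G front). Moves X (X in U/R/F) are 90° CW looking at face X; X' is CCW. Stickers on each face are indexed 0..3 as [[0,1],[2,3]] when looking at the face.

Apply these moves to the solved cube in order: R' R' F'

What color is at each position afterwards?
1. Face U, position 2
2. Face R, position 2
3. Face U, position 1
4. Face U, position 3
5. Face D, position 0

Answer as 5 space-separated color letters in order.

After move 1 (R'): R=RRRR U=WBWB F=GWGW D=YGYG B=YBYB
After move 2 (R'): R=RRRR U=WYWY F=GBGB D=YWYW B=GBGB
After move 3 (F'): F=BBGG U=WYRR R=WRYR D=OOYW L=OYOW
Query 1: U[2] = R
Query 2: R[2] = Y
Query 3: U[1] = Y
Query 4: U[3] = R
Query 5: D[0] = O

Answer: R Y Y R O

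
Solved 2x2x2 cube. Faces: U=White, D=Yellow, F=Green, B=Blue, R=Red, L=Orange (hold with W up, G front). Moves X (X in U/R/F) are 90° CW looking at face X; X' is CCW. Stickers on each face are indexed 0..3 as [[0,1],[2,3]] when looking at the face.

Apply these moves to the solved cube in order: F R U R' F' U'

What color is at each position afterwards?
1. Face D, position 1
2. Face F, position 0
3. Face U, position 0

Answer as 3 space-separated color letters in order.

Answer: Y G W

Derivation:
After move 1 (F): F=GGGG U=WWOO R=WRWR D=RRYY L=OYOY
After move 2 (R): R=WWRR U=WGOG F=GRGY D=RBYB B=OBWB
After move 3 (U): U=OWGG F=WWGY R=OBRR B=OYWB L=GROY
After move 4 (R'): R=BROR U=OWGO F=WWGG D=RWYY B=BYBB
After move 5 (F'): F=WGWG U=OWBO R=WRRR D=RYYY L=GOOG
After move 6 (U'): U=WOOB F=GOWG R=WGRR B=WRBB L=BYOG
Query 1: D[1] = Y
Query 2: F[0] = G
Query 3: U[0] = W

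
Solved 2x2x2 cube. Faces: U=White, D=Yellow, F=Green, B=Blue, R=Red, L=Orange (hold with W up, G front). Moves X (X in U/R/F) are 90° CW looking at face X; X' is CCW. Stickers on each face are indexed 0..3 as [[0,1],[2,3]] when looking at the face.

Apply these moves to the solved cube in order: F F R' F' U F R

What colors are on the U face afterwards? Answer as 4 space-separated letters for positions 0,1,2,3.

Answer: R G Y R

Derivation:
After move 1 (F): F=GGGG U=WWOO R=WRWR D=RRYY L=OYOY
After move 2 (F): F=GGGG U=WWYY R=OROR D=WWYY L=OROR
After move 3 (R'): R=RROO U=WBYB F=GWGY D=WGYG B=YBWB
After move 4 (F'): F=WYGG U=WBRO R=GRWO D=RRYG L=OBOY
After move 5 (U): U=RWOB F=GRGG R=YBWO B=OBWB L=WYOY
After move 6 (F): F=GGGR U=RWYY R=OBBO D=WYYG L=WROR
After move 7 (R): R=BOOB U=RGYR F=GYGG D=WWYO B=YBWB
Query: U face = RGYR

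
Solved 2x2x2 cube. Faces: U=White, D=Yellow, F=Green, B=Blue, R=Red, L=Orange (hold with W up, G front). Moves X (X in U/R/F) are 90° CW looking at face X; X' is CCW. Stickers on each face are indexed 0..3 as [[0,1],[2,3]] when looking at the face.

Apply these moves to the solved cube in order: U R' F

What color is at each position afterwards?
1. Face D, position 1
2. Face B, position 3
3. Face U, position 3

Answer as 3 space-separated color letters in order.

Answer: B B G

Derivation:
After move 1 (U): U=WWWW F=RRGG R=BBRR B=OOBB L=GGOO
After move 2 (R'): R=BRBR U=WBWO F=RWGW D=YRYG B=YOYB
After move 3 (F): F=GRWW U=WBOG R=WROR D=BBYG L=GYOR
Query 1: D[1] = B
Query 2: B[3] = B
Query 3: U[3] = G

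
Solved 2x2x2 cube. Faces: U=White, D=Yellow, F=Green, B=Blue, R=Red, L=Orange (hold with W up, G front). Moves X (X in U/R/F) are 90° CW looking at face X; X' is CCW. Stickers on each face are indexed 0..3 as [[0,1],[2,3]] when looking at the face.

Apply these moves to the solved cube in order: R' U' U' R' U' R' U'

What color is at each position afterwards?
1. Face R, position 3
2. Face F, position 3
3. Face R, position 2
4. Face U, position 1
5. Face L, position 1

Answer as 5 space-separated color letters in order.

After move 1 (R'): R=RRRR U=WBWB F=GWGW D=YGYG B=YBYB
After move 2 (U'): U=BBWW F=OOGW R=GWRR B=RRYB L=YBOO
After move 3 (U'): U=BWBW F=YBGW R=OORR B=GWYB L=RROO
After move 4 (R'): R=OROR U=BYBG F=YWGW D=YBYW B=GWGB
After move 5 (U'): U=YGBB F=RRGW R=YWOR B=ORGB L=GWOO
After move 6 (R'): R=WRYO U=YGBO F=RGGB D=YRYW B=WRBB
After move 7 (U'): U=GOYB F=GWGB R=RGYO B=WRBB L=WROO
Query 1: R[3] = O
Query 2: F[3] = B
Query 3: R[2] = Y
Query 4: U[1] = O
Query 5: L[1] = R

Answer: O B Y O R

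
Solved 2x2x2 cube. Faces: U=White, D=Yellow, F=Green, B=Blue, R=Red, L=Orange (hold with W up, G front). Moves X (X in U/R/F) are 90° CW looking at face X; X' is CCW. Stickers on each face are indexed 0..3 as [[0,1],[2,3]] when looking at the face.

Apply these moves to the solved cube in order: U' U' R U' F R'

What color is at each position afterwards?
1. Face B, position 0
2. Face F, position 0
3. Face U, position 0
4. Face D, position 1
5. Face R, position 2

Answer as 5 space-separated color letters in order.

After move 1 (U'): U=WWWW F=OOGG R=GGRR B=RRBB L=BBOO
After move 2 (U'): U=WWWW F=BBGG R=OORR B=GGBB L=RROO
After move 3 (R): R=RORO U=WBWG F=BYGY D=YBYG B=WGWB
After move 4 (U'): U=BGWW F=RRGY R=BYRO B=ROWB L=WGOO
After move 5 (F): F=GRYR U=BGOG R=WYWO D=RBYG L=WYOB
After move 6 (R'): R=YOWW U=BWOR F=GGYG D=RRYR B=GOBB
Query 1: B[0] = G
Query 2: F[0] = G
Query 3: U[0] = B
Query 4: D[1] = R
Query 5: R[2] = W

Answer: G G B R W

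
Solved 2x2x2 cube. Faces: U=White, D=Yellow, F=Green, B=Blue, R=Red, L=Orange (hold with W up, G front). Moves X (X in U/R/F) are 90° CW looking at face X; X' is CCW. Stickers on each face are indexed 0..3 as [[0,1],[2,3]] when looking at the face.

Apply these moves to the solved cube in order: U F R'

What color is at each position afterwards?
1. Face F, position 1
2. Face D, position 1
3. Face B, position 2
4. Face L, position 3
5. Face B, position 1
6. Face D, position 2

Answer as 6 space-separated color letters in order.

After move 1 (U): U=WWWW F=RRGG R=BBRR B=OOBB L=GGOO
After move 2 (F): F=GRGR U=WWOG R=WBWR D=RBYY L=GYOY
After move 3 (R'): R=BRWW U=WBOO F=GWGG D=RRYR B=YOBB
Query 1: F[1] = W
Query 2: D[1] = R
Query 3: B[2] = B
Query 4: L[3] = Y
Query 5: B[1] = O
Query 6: D[2] = Y

Answer: W R B Y O Y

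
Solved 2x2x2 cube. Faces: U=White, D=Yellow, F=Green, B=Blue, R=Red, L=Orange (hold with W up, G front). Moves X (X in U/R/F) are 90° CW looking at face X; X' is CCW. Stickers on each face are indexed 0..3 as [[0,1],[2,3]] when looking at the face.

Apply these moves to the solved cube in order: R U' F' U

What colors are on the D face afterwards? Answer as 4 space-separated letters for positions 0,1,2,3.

Answer: B O Y B

Derivation:
After move 1 (R): R=RRRR U=WGWG F=GYGY D=YBYB B=WBWB
After move 2 (U'): U=GGWW F=OOGY R=GYRR B=RRWB L=WBOO
After move 3 (F'): F=OYOG U=GGGR R=BYYR D=BOYB L=WWOW
After move 4 (U): U=GGRG F=BYOG R=RRYR B=WWWB L=OYOW
Query: D face = BOYB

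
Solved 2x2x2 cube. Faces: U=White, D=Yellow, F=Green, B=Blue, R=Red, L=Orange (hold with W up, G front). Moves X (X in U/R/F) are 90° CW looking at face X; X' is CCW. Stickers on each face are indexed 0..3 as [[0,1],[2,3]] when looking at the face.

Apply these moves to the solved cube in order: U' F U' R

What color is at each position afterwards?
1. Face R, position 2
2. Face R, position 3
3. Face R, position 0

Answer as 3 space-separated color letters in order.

After move 1 (U'): U=WWWW F=OOGG R=GGRR B=RRBB L=BBOO
After move 2 (F): F=GOGO U=WWOB R=WGWR D=RGYY L=BYOY
After move 3 (U'): U=WBWO F=BYGO R=GOWR B=WGBB L=RROY
After move 4 (R): R=WGRO U=WYWO F=BGGY D=RBYW B=OGBB
Query 1: R[2] = R
Query 2: R[3] = O
Query 3: R[0] = W

Answer: R O W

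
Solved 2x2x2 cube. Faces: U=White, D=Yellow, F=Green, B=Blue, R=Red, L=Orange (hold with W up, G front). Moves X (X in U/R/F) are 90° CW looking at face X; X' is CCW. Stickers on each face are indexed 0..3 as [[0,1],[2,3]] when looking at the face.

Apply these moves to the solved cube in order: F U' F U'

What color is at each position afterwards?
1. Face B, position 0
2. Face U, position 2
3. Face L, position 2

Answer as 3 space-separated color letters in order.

Answer: W W O

Derivation:
After move 1 (F): F=GGGG U=WWOO R=WRWR D=RRYY L=OYOY
After move 2 (U'): U=WOWO F=OYGG R=GGWR B=WRBB L=BBOY
After move 3 (F): F=GOGY U=WOYB R=WGOR D=WGYY L=BROR
After move 4 (U'): U=OBWY F=BRGY R=GOOR B=WGBB L=WROR
Query 1: B[0] = W
Query 2: U[2] = W
Query 3: L[2] = O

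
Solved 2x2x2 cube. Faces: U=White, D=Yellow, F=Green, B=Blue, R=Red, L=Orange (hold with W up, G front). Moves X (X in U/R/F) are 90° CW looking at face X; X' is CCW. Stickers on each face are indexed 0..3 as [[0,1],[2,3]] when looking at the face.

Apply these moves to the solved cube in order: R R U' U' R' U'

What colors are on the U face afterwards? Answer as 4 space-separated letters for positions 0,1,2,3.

Answer: G G Y Y

Derivation:
After move 1 (R): R=RRRR U=WGWG F=GYGY D=YBYB B=WBWB
After move 2 (R): R=RRRR U=WYWY F=GBGB D=YWYW B=GBGB
After move 3 (U'): U=YYWW F=OOGB R=GBRR B=RRGB L=GBOO
After move 4 (U'): U=YWYW F=GBGB R=OORR B=GBGB L=RROO
After move 5 (R'): R=OROR U=YGYG F=GWGW D=YBYB B=WBWB
After move 6 (U'): U=GGYY F=RRGW R=GWOR B=ORWB L=WBOO
Query: U face = GGYY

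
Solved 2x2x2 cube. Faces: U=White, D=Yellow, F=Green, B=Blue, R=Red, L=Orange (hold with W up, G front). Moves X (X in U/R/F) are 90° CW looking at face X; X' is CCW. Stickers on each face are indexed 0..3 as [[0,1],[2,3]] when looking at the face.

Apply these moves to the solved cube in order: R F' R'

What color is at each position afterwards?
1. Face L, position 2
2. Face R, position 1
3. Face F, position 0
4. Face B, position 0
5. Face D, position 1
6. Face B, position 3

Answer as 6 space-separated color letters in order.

Answer: O R Y B Y B

Derivation:
After move 1 (R): R=RRRR U=WGWG F=GYGY D=YBYB B=WBWB
After move 2 (F'): F=YYGG U=WGRR R=BRYR D=OOYB L=OGOW
After move 3 (R'): R=RRBY U=WWRW F=YGGR D=OYYG B=BBOB
Query 1: L[2] = O
Query 2: R[1] = R
Query 3: F[0] = Y
Query 4: B[0] = B
Query 5: D[1] = Y
Query 6: B[3] = B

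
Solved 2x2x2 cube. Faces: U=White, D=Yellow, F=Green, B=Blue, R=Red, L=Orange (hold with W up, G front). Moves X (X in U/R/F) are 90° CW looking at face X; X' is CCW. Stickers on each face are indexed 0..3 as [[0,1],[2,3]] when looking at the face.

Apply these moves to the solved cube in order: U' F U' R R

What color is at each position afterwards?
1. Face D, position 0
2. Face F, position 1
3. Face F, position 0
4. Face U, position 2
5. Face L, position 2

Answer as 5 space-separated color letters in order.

After move 1 (U'): U=WWWW F=OOGG R=GGRR B=RRBB L=BBOO
After move 2 (F): F=GOGO U=WWOB R=WGWR D=RGYY L=BYOY
After move 3 (U'): U=WBWO F=BYGO R=GOWR B=WGBB L=RROY
After move 4 (R): R=WGRO U=WYWO F=BGGY D=RBYW B=OGBB
After move 5 (R): R=RWOG U=WGWY F=BBGW D=RBYO B=OGYB
Query 1: D[0] = R
Query 2: F[1] = B
Query 3: F[0] = B
Query 4: U[2] = W
Query 5: L[2] = O

Answer: R B B W O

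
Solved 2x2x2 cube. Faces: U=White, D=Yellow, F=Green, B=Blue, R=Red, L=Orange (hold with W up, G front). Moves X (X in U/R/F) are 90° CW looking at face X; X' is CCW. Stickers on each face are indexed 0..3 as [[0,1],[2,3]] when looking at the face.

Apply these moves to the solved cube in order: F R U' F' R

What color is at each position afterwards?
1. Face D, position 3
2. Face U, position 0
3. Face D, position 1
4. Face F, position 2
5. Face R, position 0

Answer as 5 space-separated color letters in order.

Answer: W G W O R

Derivation:
After move 1 (F): F=GGGG U=WWOO R=WRWR D=RRYY L=OYOY
After move 2 (R): R=WWRR U=WGOG F=GRGY D=RBYB B=OBWB
After move 3 (U'): U=GGWO F=OYGY R=GRRR B=WWWB L=OBOY
After move 4 (F'): F=YYOG U=GGGR R=BRRR D=BYYB L=OOOW
After move 5 (R): R=RBRR U=GYGG F=YYOB D=BWYW B=RWGB
Query 1: D[3] = W
Query 2: U[0] = G
Query 3: D[1] = W
Query 4: F[2] = O
Query 5: R[0] = R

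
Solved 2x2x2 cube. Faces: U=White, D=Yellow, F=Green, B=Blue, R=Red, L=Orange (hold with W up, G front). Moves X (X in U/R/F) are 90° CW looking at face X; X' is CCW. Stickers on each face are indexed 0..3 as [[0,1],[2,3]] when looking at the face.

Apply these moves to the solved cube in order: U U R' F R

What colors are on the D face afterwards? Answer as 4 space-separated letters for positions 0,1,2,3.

After move 1 (U): U=WWWW F=RRGG R=BBRR B=OOBB L=GGOO
After move 2 (U): U=WWWW F=BBGG R=OORR B=GGBB L=RROO
After move 3 (R'): R=OROR U=WBWG F=BWGW D=YBYG B=YGYB
After move 4 (F): F=GBWW U=WBOR R=WRGR D=OOYG L=RYOB
After move 5 (R): R=GWRR U=WBOW F=GOWG D=OYYY B=RGBB
Query: D face = OYYY

Answer: O Y Y Y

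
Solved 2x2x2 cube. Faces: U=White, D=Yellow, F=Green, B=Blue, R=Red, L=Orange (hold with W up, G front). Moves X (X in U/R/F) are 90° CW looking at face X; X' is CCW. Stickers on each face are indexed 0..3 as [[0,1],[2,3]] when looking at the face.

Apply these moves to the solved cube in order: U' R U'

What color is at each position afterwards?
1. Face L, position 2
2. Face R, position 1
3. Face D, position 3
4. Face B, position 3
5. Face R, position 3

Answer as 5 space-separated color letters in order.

After move 1 (U'): U=WWWW F=OOGG R=GGRR B=RRBB L=BBOO
After move 2 (R): R=RGRG U=WOWG F=OYGY D=YBYR B=WRWB
After move 3 (U'): U=OGWW F=BBGY R=OYRG B=RGWB L=WROO
Query 1: L[2] = O
Query 2: R[1] = Y
Query 3: D[3] = R
Query 4: B[3] = B
Query 5: R[3] = G

Answer: O Y R B G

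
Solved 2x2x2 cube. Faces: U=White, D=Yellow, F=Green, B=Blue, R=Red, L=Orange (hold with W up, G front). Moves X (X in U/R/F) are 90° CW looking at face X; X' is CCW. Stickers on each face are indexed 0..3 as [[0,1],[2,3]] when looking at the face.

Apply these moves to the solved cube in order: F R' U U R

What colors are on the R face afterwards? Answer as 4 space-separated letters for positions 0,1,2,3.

After move 1 (F): F=GGGG U=WWOO R=WRWR D=RRYY L=OYOY
After move 2 (R'): R=RRWW U=WBOB F=GWGO D=RGYG B=YBRB
After move 3 (U): U=OWBB F=RRGO R=YBWW B=OYRB L=GWOY
After move 4 (U): U=BOBW F=YBGO R=OYWW B=GWRB L=RROY
After move 5 (R): R=WOWY U=BBBO F=YGGG D=RRYG B=WWOB
Query: R face = WOWY

Answer: W O W Y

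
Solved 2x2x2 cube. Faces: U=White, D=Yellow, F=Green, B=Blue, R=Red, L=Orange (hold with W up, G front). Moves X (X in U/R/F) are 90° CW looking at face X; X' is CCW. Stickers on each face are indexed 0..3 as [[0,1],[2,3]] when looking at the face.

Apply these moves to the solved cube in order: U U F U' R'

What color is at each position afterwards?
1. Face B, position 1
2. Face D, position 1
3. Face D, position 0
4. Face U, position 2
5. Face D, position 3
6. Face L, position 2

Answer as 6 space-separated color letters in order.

After move 1 (U): U=WWWW F=RRGG R=BBRR B=OOBB L=GGOO
After move 2 (U): U=WWWW F=BBGG R=OORR B=GGBB L=RROO
After move 3 (F): F=GBGB U=WWOR R=WOWR D=ROYY L=RYOY
After move 4 (U'): U=WRWO F=RYGB R=GBWR B=WOBB L=GGOY
After move 5 (R'): R=BRGW U=WBWW F=RRGO D=RYYB B=YOOB
Query 1: B[1] = O
Query 2: D[1] = Y
Query 3: D[0] = R
Query 4: U[2] = W
Query 5: D[3] = B
Query 6: L[2] = O

Answer: O Y R W B O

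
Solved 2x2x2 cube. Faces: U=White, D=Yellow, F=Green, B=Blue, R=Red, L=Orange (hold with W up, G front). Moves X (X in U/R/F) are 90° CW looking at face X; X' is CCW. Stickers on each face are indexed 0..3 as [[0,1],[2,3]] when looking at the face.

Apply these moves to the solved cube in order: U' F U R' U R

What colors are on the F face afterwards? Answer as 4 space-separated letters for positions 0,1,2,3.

Answer: R G G O

Derivation:
After move 1 (U'): U=WWWW F=OOGG R=GGRR B=RRBB L=BBOO
After move 2 (F): F=GOGO U=WWOB R=WGWR D=RGYY L=BYOY
After move 3 (U): U=OWBW F=WGGO R=RRWR B=BYBB L=GOOY
After move 4 (R'): R=RRRW U=OBBB F=WWGW D=RGYO B=YYGB
After move 5 (U): U=BOBB F=RRGW R=YYRW B=GOGB L=WWOY
After move 6 (R): R=RYWY U=BRBW F=RGGO D=RGYG B=BOOB
Query: F face = RGGO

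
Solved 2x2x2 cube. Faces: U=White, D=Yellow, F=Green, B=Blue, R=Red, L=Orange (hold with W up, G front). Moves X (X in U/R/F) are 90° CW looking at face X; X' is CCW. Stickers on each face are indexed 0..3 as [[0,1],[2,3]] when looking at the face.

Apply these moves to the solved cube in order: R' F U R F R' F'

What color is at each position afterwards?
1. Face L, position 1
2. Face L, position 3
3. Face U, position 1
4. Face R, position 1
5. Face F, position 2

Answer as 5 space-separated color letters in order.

After move 1 (R'): R=RRRR U=WBWB F=GWGW D=YGYG B=YBYB
After move 2 (F): F=GGWW U=WBOO R=WRBR D=RRYG L=OYOG
After move 3 (U): U=OWOB F=WRWW R=YBBR B=OYYB L=GGOG
After move 4 (R): R=BYRB U=OROW F=WRWG D=RYYO B=BYWB
After move 5 (F): F=WWGR U=ORGG R=OYWB D=RBYO L=GROY
After move 6 (R'): R=YBOW U=OWGB F=WRGG D=RWYR B=OYBB
After move 7 (F'): F=RGWG U=OWYO R=WBRW D=RYYR L=GBOG
Query 1: L[1] = B
Query 2: L[3] = G
Query 3: U[1] = W
Query 4: R[1] = B
Query 5: F[2] = W

Answer: B G W B W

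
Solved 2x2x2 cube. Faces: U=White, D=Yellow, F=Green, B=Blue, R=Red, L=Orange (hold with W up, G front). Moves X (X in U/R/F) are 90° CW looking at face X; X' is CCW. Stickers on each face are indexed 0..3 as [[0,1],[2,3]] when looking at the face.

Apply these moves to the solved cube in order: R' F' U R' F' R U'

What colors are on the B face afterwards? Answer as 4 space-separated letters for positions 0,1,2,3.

Answer: O R Y B

Derivation:
After move 1 (R'): R=RRRR U=WBWB F=GWGW D=YGYG B=YBYB
After move 2 (F'): F=WWGG U=WBRR R=GRYR D=OOYG L=OBOW
After move 3 (U): U=RWRB F=GRGG R=YBYR B=OBYB L=WWOW
After move 4 (R'): R=BRYY U=RYRO F=GWGB D=ORYG B=GBOB
After move 5 (F'): F=WBGG U=RYBY R=RROY D=WWYG L=WOOR
After move 6 (R): R=ORYR U=RBBG F=WWGG D=WOYG B=YBYB
After move 7 (U'): U=BGRB F=WOGG R=WWYR B=ORYB L=YBOR
Query: B face = ORYB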